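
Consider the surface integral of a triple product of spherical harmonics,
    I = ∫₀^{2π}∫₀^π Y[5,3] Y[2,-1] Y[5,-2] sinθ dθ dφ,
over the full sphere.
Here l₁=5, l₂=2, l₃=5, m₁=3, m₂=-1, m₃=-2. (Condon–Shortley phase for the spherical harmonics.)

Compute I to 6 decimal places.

Checks pass: Σm=0; 12 even; l₃=5∈[3,7].
(2·5+1)(2·2+1)(2·5+1) = 605
Δ: 2! 8! 2! / 13! → 1/38610
sum: t=0:+1/2880 t=1:−1/576 t=2:+1/2880 = -1/960
3j²(5 2 5; 0 0 0) = Δ·Π!·Σ² = 10/429  (sign +1)
sum: t=0:+1/2880 t=1:−1/10080 = 1/4032
3j²(5 2 5; 3 -1 -2) = Δ·Π!·Σ² = 10/429  (sign -1)
combine: 4πI² = 605·10/429·10/429 = 500/1521
take √, sign -1: I = -0.16173926

-0.161739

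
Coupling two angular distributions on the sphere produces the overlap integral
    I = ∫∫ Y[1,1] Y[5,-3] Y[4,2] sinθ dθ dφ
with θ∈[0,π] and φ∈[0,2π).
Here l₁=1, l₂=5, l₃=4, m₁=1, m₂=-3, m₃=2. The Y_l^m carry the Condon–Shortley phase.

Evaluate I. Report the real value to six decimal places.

-0.259847

Checks pass: Σm=0; 10 even; l₃=4∈[4,6].
(2·1+1)(2·5+1)(2·4+1) = 297
Δ: 2! 0! 8! / 11! → 1/495
sum: t=1:−1/576 = -1/576
3j²(1 5 4; 0 0 0) = Δ·Π!·Σ² = 5/99  (sign -1)
sum: t=0:+1/2880 = 1/2880
3j²(1 5 4; 1 -3 2) = Δ·Π!·Σ² = 28/495  (sign +1)
combine: 4πI² = 297·5/99·28/495 = 28/33
take √, sign -1: I = -0.25984664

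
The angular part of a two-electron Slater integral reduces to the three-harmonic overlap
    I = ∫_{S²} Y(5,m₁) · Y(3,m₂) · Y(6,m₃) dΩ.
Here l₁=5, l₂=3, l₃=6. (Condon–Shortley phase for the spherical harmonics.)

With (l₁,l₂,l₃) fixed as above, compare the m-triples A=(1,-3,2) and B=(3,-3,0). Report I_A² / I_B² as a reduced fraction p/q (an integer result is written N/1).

Shared (l₁,l₂,l₃)=(5,3,6): N and (l;000)² cancel in I_A²/I_B².
A: Δ = 2!·8!·4!/15! = 1/675675; Racah Σ t=0..0: t=0:+1/27648 = 1/27648; ⇒ 3j(5 3 6; 1 -3 2)² = 10/429, sgn +1
B: Δ = 2!·8!·4!/15! = 1/675675; Racah Σ t=0..0: t=0:+1/69120 = 1/69120; ⇒ 3j(5 3 6; 3 -3 0)² = 4/429, sgn +1
I_A²/I_B² = (10/429)/(4/429) = 5/2

5/2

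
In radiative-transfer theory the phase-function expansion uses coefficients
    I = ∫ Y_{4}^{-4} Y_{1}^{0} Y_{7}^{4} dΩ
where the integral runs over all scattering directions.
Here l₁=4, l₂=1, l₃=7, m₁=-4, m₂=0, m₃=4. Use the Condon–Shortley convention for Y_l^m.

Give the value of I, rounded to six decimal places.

|4−1|≤7≤4+1 violated ⇒ I = 0

0.000000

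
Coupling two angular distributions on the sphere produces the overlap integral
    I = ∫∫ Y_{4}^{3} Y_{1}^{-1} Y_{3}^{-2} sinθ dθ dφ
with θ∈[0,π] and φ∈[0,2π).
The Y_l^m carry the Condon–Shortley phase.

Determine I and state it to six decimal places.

-0.282095

Rules hold: Σm=0, L=8 even, 3≤3≤5.
N = 9·3·7 = 189
Δ = 2!·6!·0!/9! = 1/252
Racah Σ t=1..1: t=1:−1/36 = -1/36
⇒ 3j(4 1 3; 0 0 0)² = 4/63, sgn +1
Racah Σ t=0..0: t=0:+1/240 = 1/240
⇒ 3j(4 1 3; 3 -1 -2)² = 1/12, sgn -1
4πI² = N·(3j₀)²·(3jₘ)² = 1/1
I = -1·√(1/4π) = -0.28209479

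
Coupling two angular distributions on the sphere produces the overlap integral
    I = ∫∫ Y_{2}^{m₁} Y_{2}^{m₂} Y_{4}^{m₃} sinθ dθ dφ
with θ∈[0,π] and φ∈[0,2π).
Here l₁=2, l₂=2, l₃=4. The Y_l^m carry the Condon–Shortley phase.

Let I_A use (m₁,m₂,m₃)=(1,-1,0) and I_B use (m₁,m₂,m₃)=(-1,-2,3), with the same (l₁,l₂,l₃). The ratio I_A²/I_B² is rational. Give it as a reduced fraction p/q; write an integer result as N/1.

16/35

Shared (l₁,l₂,l₃)=(2,2,4): N and (l;000)² cancel in I_A²/I_B².
A: Δ = 0!·4!·4!/9! = 1/630; Racah Σ t=0..0: t=0:+1/36 = 1/36; ⇒ 3j(2 2 4; 1 -1 0)² = 8/315, sgn +1
B: Δ = 0!·4!·4!/9! = 1/630; Racah Σ t=0..0: t=0:+1/144 = 1/144; ⇒ 3j(2 2 4; -1 -2 3)² = 1/18, sgn -1
I_A²/I_B² = (8/315)/(1/18) = 16/35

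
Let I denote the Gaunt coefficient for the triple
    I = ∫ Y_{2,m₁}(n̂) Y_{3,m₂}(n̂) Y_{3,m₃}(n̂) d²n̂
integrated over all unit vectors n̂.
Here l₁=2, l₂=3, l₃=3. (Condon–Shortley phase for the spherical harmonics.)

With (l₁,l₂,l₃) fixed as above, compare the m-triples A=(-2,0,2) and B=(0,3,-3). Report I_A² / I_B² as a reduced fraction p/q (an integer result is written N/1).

4/5

l's match ⇒ only the (l;m) 3-j factors differ between A and B.
A: triangle coeff Δ(2,3,3) = 1/3780; Σ_t [2,2]: t=2:+1/24 = 1/24; (3j)²=1/21 [(2 3 3; -2 0 2)], sign=-1
B: triangle coeff Δ(2,3,3) = 1/3780; Σ_t [2,2]: t=2:+1/96 = 1/96; (3j)²=5/84 [(2 3 3; 0 3 -3)], sign=+1
I_A²/I_B² = (1/21)/(5/84) = 4/5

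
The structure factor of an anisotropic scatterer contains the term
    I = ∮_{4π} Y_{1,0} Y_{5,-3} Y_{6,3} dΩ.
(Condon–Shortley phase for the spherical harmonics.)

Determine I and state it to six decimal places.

Checks pass: Σm=0; 12 even; l₃=6∈[4,6].
(2·1+1)(2·5+1)(2·6+1) = 429
Δ: 0! 2! 10! / 13! → 1/858
sum: t=0:+1/14400 = 1/14400
3j²(1 5 6; 0 0 0) = Δ·Π!·Σ² = 6/143  (sign +1)
sum: t=0:+1/80640 = 1/80640
3j²(1 5 6; 0 -3 3) = Δ·Π!·Σ² = 9/286  (sign -1)
combine: 4πI² = 429·6/143·9/286 = 81/143
take √, sign -1: I = -0.21230956

-0.212310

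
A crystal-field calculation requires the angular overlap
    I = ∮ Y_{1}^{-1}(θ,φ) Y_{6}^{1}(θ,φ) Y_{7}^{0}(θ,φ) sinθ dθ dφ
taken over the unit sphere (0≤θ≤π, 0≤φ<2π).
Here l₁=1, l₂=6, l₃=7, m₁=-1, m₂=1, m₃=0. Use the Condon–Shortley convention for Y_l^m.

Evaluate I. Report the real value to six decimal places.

0.160342

m-sum 0 ✓  L=14 even ✓  5≤7≤7 ✓
Π(2lᵢ+1) = 3×13×15 = 585
triangle coeff Δ(1,6,7) = 1/1365
Σ_t [0,0]: t=0:+1/518400 = 1/518400
(3j)²=7/195 [(1 6 7; 0 0 0)], sign=-1
Σ_t [0,0]: t=0:+1/1209600 = 1/1209600
(3j)²=1/65 [(1 6 7; -1 1 0)], sign=-1
⇒ 4πI² = 21/65
I = (+1)√(21/65/(4π)) = 0.16034227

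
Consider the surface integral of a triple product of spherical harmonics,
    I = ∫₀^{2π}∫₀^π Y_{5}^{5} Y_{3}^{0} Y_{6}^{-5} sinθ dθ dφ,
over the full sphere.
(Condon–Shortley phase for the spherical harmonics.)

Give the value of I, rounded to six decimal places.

Rules hold: Σm=0, L=14 even, 2≤6≤8.
N = 11·7·13 = 1001
Δ = 2!·8!·4!/15! = 1/675675
Racah Σ t=0..2: t=0:+1/8640 t=1:−1/2304 t=2:+1/8640 = -7/34560
⇒ 3j(5 3 6; 0 0 0)² = 7/429, sgn -1
Racah Σ t=0..0: t=0:+1/483840 = 1/483840
⇒ 3j(5 3 6; 5 0 -5)² = 3/91, sgn -1
4πI² = N·(3j₀)²·(3jₘ)² = 7/13
I = +1·√(0.538462/4π) = 0.20700098

0.207001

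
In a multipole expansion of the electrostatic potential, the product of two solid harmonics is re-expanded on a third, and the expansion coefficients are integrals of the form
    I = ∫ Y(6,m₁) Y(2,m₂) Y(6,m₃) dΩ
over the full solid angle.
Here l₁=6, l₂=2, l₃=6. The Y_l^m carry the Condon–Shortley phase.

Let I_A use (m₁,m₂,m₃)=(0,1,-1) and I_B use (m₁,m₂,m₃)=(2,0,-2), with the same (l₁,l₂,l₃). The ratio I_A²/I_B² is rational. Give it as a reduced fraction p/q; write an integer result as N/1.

7/100

Shared (l₁,l₂,l₃)=(6,2,6): N and (l;000)² cancel in I_A²/I_B².
A: Δ = 2!·10!·2!/15! = 1/90090; Racah Σ t=1..2: t=1:−1/28800 t=2:+1/34560 = -1/172800; ⇒ 3j(6 2 6; 0 1 -1)² = 1/1430, sgn +1
B: Δ = 2!·10!·2!/15! = 1/90090; Racah Σ t=0..2: t=0:+1/69120 t=1:−1/30240 t=2:+1/322560 = -1/64512; ⇒ 3j(6 2 6; 2 0 -2)² = 10/1001, sgn -1
I_A²/I_B² = (1/1430)/(10/1001) = 7/100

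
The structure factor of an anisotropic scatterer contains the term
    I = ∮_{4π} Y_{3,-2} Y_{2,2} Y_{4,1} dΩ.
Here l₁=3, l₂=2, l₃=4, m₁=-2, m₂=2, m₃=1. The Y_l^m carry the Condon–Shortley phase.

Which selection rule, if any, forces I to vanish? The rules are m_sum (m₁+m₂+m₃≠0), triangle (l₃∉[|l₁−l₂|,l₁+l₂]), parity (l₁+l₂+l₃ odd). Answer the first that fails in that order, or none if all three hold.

azimuthal sum: -2 + 2 + 1 = 1  ✗
1 ≤ 4 ≤ 5 (triangle on l)
L = 3 + 2 + 4 = 9 (odd)

m_sum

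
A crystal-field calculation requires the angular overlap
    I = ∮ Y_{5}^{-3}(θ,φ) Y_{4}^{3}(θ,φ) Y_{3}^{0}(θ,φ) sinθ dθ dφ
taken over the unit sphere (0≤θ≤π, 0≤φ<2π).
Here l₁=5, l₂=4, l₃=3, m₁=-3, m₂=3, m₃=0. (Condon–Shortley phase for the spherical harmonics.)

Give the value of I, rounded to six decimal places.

m-sum 0 ✓  L=12 even ✓  1≤3≤9 ✓
Π(2lᵢ+1) = 11×9×7 = 693
triangle coeff Δ(5,4,3) = 1/180180
Σ_t [2,4]: t=2:+1/576 t=3:−1/144 t=4:+1/576 = -1/288
(3j)²=20/1001 [(5 4 3; 0 0 0)], sign=+1
Σ_t [5,6]: t=5:−1/1440 t=6:+1/2880 = -1/2880
(3j)²=7/715 [(5 4 3; -3 3 0)], sign=+1
⇒ 4πI² = 252/1859
I = (+1)√(252/1859/(4π)) = 0.10386175

0.103862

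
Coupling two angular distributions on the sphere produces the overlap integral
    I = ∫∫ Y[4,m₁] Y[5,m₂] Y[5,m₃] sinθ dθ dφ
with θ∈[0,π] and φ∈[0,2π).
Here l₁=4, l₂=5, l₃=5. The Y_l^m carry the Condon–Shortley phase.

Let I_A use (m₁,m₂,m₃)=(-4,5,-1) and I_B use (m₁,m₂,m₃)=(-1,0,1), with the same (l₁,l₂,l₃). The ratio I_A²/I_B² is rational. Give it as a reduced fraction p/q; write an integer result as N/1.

2/1

l's match ⇒ only the (l;m) 3-j factors differ between A and B.
A: triangle coeff Δ(4,5,5) = 1/3153150; Σ_t [4,4]: t=4:+1/414720 = 1/414720; (3j)²=2/429 [(4 5 5; -4 5 -1)], sign=+1
B: triangle coeff Δ(4,5,5) = 1/3153150; Σ_t [1,4]: t=1:−1/6912 t=2:+1/864 t=3:−1/1152 t=4:+1/17280 = 7/34560; (3j)²=1/429 [(4 5 5; -1 0 1)], sign=+1
I_A²/I_B² = (2/429)/(1/429) = 2/1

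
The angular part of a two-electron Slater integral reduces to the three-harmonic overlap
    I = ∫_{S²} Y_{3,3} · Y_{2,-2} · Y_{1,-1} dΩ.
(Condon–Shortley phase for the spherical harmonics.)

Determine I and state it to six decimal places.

Rules hold: Σm=0, L=6 even, 1≤1≤5.
N = 7·5·3 = 105
Δ = 4!·2!·0!/7! = 1/105
Racah Σ t=2..2: t=2:+1/4 = 1/4
⇒ 3j(3 2 1; 0 0 0)² = 3/35, sgn -1
Racah Σ t=0..0: t=0:+1/48 = 1/48
⇒ 3j(3 2 1; 3 -2 -1)² = 1/7, sgn +1
4πI² = N·(3j₀)²·(3jₘ)² = 9/7
I = -1·√(1.28571/4π) = -0.31986543

-0.319865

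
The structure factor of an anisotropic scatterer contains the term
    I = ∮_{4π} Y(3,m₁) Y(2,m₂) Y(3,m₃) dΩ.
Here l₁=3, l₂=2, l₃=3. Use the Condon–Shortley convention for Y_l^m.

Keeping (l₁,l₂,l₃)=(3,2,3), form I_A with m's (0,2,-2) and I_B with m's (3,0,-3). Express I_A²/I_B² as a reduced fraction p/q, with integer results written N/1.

4/5

l's match ⇒ only the (l;m) 3-j factors differ between A and B.
A: triangle coeff Δ(3,2,3) = 1/3780; Σ_t [2,2]: t=2:+1/24 = 1/24; (3j)²=1/21 [(3 2 3; 0 2 -2)], sign=-1
B: triangle coeff Δ(3,2,3) = 1/3780; Σ_t [0,0]: t=0:+1/96 = 1/96; (3j)²=5/84 [(3 2 3; 3 0 -3)], sign=+1
I_A²/I_B² = (1/21)/(5/84) = 4/5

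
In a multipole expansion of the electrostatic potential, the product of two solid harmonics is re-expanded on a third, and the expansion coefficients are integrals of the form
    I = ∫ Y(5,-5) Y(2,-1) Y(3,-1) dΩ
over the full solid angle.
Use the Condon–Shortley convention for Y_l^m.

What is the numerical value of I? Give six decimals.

0.000000

-5 − 1 − 1 = -7 ≠ 0: azimuthal integral kills it; I = 0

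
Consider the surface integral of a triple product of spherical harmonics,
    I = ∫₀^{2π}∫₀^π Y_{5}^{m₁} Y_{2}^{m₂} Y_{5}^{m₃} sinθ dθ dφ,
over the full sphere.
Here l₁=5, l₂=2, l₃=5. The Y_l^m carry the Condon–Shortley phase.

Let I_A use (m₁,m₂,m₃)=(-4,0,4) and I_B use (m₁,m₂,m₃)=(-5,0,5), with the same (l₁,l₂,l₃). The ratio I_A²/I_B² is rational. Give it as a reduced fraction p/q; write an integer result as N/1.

4/25

Same 5,2,5: normalisation and zero-m 3j drop out of the ratio.
A: Δ: 2! 8! 2! / 13! → 1/38610; sum: t=1:−1/40320 t=2:+1/20160 = 1/40320; 3j²(5 2 5; -4 0 4) = Δ·Π!·Σ² = 6/715  (sign -1)
B: Δ: 2! 8! 2! / 13! → 1/38610; sum: t=2:+1/161280 = 1/161280; 3j²(5 2 5; -5 0 5) = Δ·Π!·Σ² = 15/286  (sign +1)
I_A²/I_B² = (6/715)/(15/286) = 4/25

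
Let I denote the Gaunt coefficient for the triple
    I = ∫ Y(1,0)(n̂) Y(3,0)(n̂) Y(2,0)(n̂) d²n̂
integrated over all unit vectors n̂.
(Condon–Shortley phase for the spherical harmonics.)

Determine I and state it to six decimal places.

0.247767

Checks pass: Σm=0; 6 even; l₃=2∈[2,4].
(2·1+1)(2·3+1)(2·2+1) = 105
Δ: 2! 0! 4! / 7! → 1/105
sum: t=1:−1/4 = -1/4
3j²(1 3 2; 0 0 0) = Δ·Π!·Σ² = 3/35  (sign -1)
(m-triple is (0,0,0) — same symbol as above.)
combine: 4πI² = 105·3/35·3/35 = 27/35
take √, sign +1: I = 0.24776670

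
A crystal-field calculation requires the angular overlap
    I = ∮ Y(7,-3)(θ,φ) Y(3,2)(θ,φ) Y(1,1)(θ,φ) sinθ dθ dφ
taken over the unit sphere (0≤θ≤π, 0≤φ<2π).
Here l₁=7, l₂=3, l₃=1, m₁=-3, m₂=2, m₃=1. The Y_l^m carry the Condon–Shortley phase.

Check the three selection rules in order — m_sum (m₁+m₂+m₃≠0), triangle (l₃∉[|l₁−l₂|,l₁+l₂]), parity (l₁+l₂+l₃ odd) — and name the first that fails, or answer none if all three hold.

triangle

m₁+m₂+m₃ = -3 + 2 + 1 = 0  ✓
triangle: |7−3|=4 ≤ l₃=1 ≤ 7+3=10  ✗
parity: l₁+l₂+l₃ = 11 is odd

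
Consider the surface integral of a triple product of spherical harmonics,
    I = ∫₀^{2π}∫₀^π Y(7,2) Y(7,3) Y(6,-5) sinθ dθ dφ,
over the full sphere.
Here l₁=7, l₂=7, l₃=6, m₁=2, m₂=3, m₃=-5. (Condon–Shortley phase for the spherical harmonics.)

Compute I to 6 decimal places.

-0.040990

m-sum 0 ✓  L=20 even ✓  0≤6≤14 ✓
Π(2lᵢ+1) = 15×15×13 = 2925
triangle coeff Δ(7,7,6) = 1/2444321880
Σ_t [1,7]: t=1:−1/2612736000 t=2:+1/20736000 t=3:−1/1658880 t=4:+1/746496 t=5:−1/1658880 t=6:+1/20736000 t=7:−1/2612736000 = 1/4354560
(3j)²=1000/138567 [(7 7 6; 0 0 0)], sign=+1
Σ_t [4,5]: t=4:+1/49766400 t=5:−1/62208000 = 1/248832000
(3j)²=21/20995 [(7 7 6; 2 3 -5)], sign=-1
⇒ 4πI² = 315000/14919047
I = (-1)√(315000/14919047/(4π)) = -0.04099018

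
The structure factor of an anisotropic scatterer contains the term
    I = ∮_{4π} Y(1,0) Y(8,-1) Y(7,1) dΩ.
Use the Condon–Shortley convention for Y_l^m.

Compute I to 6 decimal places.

m-sum 0 ✓  L=16 even ✓  7≤7≤9 ✓
Π(2lᵢ+1) = 3×17×15 = 765
triangle coeff Δ(1,8,7) = 1/2040
Σ_t [1,1]: t=1:−1/25401600 = -1/25401600
(3j)²=8/255 [(1 8 7; 0 0 0)], sign=+1
Σ_t [1,1]: t=1:−1/29030400 = -1/29030400
(3j)²=21/680 [(1 8 7; 0 -1 1)], sign=-1
⇒ 4πI² = 63/85
I = (-1)√(63/85/(4π)) = -0.24285994

-0.242860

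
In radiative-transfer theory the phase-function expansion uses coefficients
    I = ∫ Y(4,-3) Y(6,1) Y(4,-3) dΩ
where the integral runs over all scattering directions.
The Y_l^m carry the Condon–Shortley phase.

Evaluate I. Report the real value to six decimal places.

Σmᵢ = -5 ≠ 0, so the φ-integral vanishes; I = 0

0.000000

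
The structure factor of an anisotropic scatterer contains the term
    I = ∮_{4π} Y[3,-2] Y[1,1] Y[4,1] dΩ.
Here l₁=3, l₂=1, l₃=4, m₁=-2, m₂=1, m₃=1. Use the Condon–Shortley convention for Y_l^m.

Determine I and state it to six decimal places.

-0.106622

Checks pass: Σm=0; 8 even; l₃=4∈[2,4].
(2·3+1)(2·1+1)(2·4+1) = 189
Δ: 0! 6! 2! / 9! → 1/252
sum: t=0:+1/36 = 1/36
3j²(3 1 4; 0 0 0) = Δ·Π!·Σ² = 4/63  (sign +1)
sum: t=0:+1/240 = 1/240
3j²(3 1 4; -2 1 1) = Δ·Π!·Σ² = 1/84  (sign -1)
combine: 4πI² = 189·4/63·1/84 = 1/7
take √, sign -1: I = -0.10662181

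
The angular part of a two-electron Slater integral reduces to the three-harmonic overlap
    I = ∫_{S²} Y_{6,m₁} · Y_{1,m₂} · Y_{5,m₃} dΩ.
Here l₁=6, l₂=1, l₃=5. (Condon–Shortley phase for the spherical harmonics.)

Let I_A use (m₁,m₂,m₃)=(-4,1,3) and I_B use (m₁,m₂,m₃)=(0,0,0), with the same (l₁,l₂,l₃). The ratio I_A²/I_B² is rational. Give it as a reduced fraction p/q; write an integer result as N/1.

5/4

l's match ⇒ only the (l;m) 3-j factors differ between A and B.
A: triangle coeff Δ(6,1,5) = 1/858; Σ_t [2,2]: t=2:+1/161280 = 1/161280; (3j)²=15/286 [(6 1 5; -4 1 3)], sign=+1
B: triangle coeff Δ(6,1,5) = 1/858; Σ_t [1,1]: t=1:−1/14400 = -1/14400; (3j)²=6/143 [(6 1 5; 0 0 0)], sign=+1
I_A²/I_B² = (15/286)/(6/143) = 5/4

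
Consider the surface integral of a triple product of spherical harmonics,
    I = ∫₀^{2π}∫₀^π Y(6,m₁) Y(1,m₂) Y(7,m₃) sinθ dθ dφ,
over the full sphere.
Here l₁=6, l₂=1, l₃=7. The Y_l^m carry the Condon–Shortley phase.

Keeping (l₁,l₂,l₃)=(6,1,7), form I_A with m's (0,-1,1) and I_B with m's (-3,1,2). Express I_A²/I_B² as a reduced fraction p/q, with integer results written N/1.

Shared (l₁,l₂,l₃)=(6,1,7): N and (l;000)² cancel in I_A²/I_B².
A: Δ = 0!·12!·2!/15! = 1/1365; Racah Σ t=0..0: t=0:+1/1036800 = 1/1036800; ⇒ 3j(6 1 7; 0 -1 1)² = 4/195, sgn +1
B: Δ = 0!·12!·2!/15! = 1/1365; Racah Σ t=0..0: t=0:+1/4354560 = 1/4354560; ⇒ 3j(6 1 7; -3 1 2)² = 2/273, sgn -1
I_A²/I_B² = (4/195)/(2/273) = 14/5

14/5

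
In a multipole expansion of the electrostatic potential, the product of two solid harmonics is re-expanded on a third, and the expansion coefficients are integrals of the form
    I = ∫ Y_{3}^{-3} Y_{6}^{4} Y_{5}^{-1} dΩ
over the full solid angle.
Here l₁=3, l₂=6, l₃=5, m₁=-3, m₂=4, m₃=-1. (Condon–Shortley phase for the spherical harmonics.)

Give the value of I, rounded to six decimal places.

-0.190675

Checks pass: Σm=0; 14 even; l₃=5∈[3,9].
(2·3+1)(2·6+1)(2·5+1) = 1001
Δ: 4! 2! 8! / 15! → 1/675675
sum: t=1:−1/8640 t=2:+1/2304 t=3:−1/8640 = 7/34560
3j²(3 6 5; 0 0 0) = Δ·Π!·Σ² = 7/429  (sign -1)
sum: t=4:+1/69120 = 1/69120
3j²(3 6 5; -3 4 -1) = Δ·Π!·Σ² = 4/143  (sign +1)
combine: 4πI² = 1001·7/429·4/143 = 196/429
take √, sign -1: I = -0.19067531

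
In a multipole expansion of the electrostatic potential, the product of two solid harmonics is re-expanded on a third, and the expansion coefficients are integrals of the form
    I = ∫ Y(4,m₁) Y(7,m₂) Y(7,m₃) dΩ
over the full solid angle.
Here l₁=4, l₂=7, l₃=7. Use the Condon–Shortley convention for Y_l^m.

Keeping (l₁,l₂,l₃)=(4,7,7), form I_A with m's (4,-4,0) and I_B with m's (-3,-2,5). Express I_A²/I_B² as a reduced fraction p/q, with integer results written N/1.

l's match ⇒ only the (l;m) 3-j factors differ between A and B.
A: triangle coeff Δ(4,7,7) = 1/58198140; Σ_t [0,0]: t=0:+1/17418240 = 1/17418240; (3j)²=175/12597 [(4 7 7; 4 -4 0)], sign=-1
B: triangle coeff Δ(4,7,7) = 1/58198140; Σ_t [3,4]: t=3:−1/11612160 t=4:+1/52254720 = -1/14929920; (3j)²=1225/75582 [(4 7 7; -3 -2 5)], sign=-1
I_A²/I_B² = (175/12597)/(1225/75582) = 6/7

6/7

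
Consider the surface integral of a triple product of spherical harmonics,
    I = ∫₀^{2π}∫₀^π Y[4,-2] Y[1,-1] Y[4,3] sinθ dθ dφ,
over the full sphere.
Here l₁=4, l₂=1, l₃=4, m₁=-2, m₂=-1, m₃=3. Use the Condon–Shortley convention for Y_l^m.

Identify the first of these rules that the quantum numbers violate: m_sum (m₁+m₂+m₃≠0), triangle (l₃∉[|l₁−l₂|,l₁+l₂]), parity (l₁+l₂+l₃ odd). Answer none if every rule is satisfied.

m₁+m₂+m₃ = -2 − 1 + 3 = 0  ✓
triangle: |4−1|=3 ≤ l₃=4 ≤ 4+1=5  ✓
parity: l₁+l₂+l₃ = 9 is odd  ✗

parity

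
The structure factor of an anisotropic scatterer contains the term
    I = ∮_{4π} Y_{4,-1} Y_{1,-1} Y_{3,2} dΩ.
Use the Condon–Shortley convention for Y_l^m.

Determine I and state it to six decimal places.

-0.106622

m-sum 0 ✓  L=8 even ✓  3≤3≤5 ✓
Π(2lᵢ+1) = 9×3×7 = 189
triangle coeff Δ(4,1,3) = 1/252
Σ_t [1,1]: t=1:−1/36 = -1/36
(3j)²=4/63 [(4 1 3; 0 0 0)], sign=+1
Σ_t [0,0]: t=0:+1/240 = 1/240
(3j)²=1/84 [(4 1 3; -1 -1 2)], sign=-1
⇒ 4πI² = 1/7
I = (-1)√(1/7/(4π)) = -0.10662181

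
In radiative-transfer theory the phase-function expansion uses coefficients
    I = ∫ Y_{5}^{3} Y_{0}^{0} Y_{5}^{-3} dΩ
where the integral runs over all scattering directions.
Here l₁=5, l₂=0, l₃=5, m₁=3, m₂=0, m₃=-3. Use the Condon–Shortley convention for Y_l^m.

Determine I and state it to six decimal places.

Rules hold: Σm=0, L=10 even, 5≤5≤5.
N = 11·1·11 = 121
Δ = 0!·10!·0!/11! = 1/11
Racah Σ t=0..0: t=0:+1/14400 = 1/14400
⇒ 3j(5 0 5; 0 0 0)² = 1/11, sgn -1
Racah Σ t=0..0: t=0:+1/80640 = 1/80640
⇒ 3j(5 0 5; 3 0 -3)² = 1/11, sgn +1
4πI² = N·(3j₀)²·(3jₘ)² = 1/1
I = -1·√(1/4π) = -0.28209479

-0.282095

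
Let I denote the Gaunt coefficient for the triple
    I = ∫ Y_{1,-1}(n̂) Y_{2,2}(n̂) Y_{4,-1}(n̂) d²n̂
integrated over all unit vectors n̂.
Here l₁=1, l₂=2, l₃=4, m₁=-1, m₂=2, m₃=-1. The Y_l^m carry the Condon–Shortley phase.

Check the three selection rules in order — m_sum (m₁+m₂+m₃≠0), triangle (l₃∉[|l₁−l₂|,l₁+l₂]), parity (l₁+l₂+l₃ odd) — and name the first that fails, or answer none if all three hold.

azimuthal sum: -1 + 2 − 1 = 0  ✓
1 ≤ 4 ≤ 3 (triangle on l)  ✗
L = 1 + 2 + 4 = 7 (odd)

triangle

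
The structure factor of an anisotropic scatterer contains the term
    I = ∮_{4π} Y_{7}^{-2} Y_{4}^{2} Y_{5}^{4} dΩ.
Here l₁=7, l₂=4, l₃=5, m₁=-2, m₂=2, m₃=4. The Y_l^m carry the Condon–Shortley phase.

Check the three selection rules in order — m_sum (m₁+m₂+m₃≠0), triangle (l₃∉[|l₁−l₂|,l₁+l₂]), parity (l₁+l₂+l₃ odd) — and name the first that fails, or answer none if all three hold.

m_sum

m₁+m₂+m₃ = -2 + 2 + 4 = 4  ✗
triangle: |7−4|=3 ≤ l₃=5 ≤ 7+4=11
parity: l₁+l₂+l₃ = 16 is even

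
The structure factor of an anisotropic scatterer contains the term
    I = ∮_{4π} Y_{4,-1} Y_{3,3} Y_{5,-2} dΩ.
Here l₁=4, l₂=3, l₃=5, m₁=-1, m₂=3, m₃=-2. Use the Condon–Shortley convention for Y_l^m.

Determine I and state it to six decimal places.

m-sum 0 ✓  L=12 even ✓  1≤5≤7 ✓
Π(2lᵢ+1) = 9×7×11 = 693
triangle coeff Δ(4,3,5) = 1/180180
Σ_t [0,2]: t=0:+1/576 t=1:−1/144 t=2:+1/576 = -1/288
(3j)²=20/1001 [(4 3 5; 0 0 0)], sign=+1
Σ_t [2,2]: t=2:+1/1728 = 1/1728
(3j)²=25/858 [(4 3 5; -1 3 -2)], sign=-1
⇒ 4πI² = 750/1859
I = (-1)√(750/1859/(4π)) = -0.17917854

-0.179179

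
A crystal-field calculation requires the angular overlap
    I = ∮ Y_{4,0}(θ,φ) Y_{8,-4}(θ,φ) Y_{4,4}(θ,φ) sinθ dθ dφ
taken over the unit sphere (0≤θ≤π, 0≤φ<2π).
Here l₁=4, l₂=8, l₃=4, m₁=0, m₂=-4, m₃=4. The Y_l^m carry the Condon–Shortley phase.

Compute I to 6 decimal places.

Checks pass: Σm=0; 16 even; l₃=4∈[4,12].
(2·4+1)(2·8+1)(2·4+1) = 1377
Δ: 8! 0! 8! / 17! → 1/218790
sum: t=4:+1/331776 = 1/331776
3j²(4 8 4; 0 0 0) = Δ·Π!·Σ² = 490/21879  (sign +1)
sum: t=4:+1/23224320 = 1/23224320
3j²(4 8 4; 0 -4 4) = Δ·Π!·Σ² = 1/442  (sign +1)
combine: 4πI² = 1377·490/21879·1/442 = 2205/31603
take √, sign +1: I = 0.07451354

0.074514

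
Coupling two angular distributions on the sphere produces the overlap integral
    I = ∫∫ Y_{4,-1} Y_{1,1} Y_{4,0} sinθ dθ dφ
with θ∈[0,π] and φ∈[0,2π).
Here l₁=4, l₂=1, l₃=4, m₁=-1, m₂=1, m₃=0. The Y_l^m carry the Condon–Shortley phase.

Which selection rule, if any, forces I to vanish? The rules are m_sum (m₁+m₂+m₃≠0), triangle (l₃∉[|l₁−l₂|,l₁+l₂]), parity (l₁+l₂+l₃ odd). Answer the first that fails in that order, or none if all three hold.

parity

m₁+m₂+m₃ = -1 + 1 + 0 = 0  ✓
triangle: |4−1|=3 ≤ l₃=4 ≤ 4+1=5  ✓
parity: l₁+l₂+l₃ = 9 is odd  ✗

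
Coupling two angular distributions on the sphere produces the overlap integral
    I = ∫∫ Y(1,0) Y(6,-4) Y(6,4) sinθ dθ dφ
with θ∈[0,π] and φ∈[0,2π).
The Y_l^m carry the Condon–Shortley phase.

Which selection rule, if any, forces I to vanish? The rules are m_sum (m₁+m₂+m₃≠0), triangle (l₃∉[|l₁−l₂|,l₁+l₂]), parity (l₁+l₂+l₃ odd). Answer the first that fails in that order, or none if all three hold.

parity

m₁+m₂+m₃ = 0 − 4 + 4 = 0  ✓
triangle: |1−6|=5 ≤ l₃=6 ≤ 1+6=7  ✓
parity: l₁+l₂+l₃ = 13 is odd  ✗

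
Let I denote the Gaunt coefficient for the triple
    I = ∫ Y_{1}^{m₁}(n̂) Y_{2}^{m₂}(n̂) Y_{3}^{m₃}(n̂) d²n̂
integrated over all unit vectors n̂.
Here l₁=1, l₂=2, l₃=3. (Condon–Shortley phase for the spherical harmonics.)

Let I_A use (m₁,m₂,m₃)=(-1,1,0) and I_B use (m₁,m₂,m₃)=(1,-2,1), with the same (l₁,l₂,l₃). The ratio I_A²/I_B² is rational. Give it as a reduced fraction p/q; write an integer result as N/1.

Same 1,2,3: normalisation and zero-m 3j drop out of the ratio.
A: Δ: 0! 2! 4! / 7! → 1/105; sum: t=0:+1/12 = 1/12; 3j²(1 2 3; -1 1 0) = Δ·Π!·Σ² = 1/35  (sign -1)
B: Δ: 0! 2! 4! / 7! → 1/105; sum: t=0:+1/48 = 1/48; 3j²(1 2 3; 1 -2 1) = Δ·Π!·Σ² = 1/105  (sign +1)
I_A²/I_B² = (1/35)/(1/105) = 3/1

3/1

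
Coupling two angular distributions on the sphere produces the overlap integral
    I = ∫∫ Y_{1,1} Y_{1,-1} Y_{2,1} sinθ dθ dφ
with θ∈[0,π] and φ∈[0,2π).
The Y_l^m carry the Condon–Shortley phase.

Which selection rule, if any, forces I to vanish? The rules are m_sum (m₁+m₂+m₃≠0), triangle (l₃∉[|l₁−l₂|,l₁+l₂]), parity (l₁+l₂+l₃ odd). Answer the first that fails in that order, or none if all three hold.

m₁+m₂+m₃ = 1 − 1 + 1 = 1  ✗
triangle: |1−1|=0 ≤ l₃=2 ≤ 1+1=2
parity: l₁+l₂+l₃ = 4 is even

m_sum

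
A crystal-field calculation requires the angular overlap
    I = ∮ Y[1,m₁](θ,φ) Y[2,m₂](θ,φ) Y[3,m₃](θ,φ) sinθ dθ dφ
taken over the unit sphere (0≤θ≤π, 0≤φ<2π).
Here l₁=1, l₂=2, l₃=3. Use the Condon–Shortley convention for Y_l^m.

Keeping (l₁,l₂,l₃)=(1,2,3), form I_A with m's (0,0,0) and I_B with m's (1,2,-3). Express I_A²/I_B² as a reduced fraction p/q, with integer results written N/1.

3/5

Shared (l₁,l₂,l₃)=(1,2,3): N and (l;000)² cancel in I_A²/I_B².
A: Δ = 0!·2!·4!/7! = 1/105; Racah Σ t=0..0: t=0:+1/4 = 1/4; ⇒ 3j(1 2 3; 0 0 0)² = 3/35, sgn -1
B: Δ = 0!·2!·4!/7! = 1/105; Racah Σ t=0..0: t=0:+1/48 = 1/48; ⇒ 3j(1 2 3; 1 2 -3)² = 1/7, sgn +1
I_A²/I_B² = (3/35)/(1/7) = 3/5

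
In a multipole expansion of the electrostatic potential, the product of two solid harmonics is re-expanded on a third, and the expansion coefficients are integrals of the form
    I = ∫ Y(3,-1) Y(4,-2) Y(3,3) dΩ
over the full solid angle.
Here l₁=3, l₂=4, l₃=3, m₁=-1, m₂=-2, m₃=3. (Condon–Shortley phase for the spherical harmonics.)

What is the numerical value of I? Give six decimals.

-0.188451

m-sum 0 ✓  L=10 even ✓  1≤3≤7 ✓
Π(2lᵢ+1) = 7×9×7 = 441
triangle coeff Δ(3,4,3) = 1/34650
Σ_t [1,3]: t=1:−1/72 t=2:+1/16 t=3:−1/72 = 5/144
(3j)²=2/77 [(3 4 3; 0 0 0)], sign=-1
Σ_t [2,2]: t=2:+1/192 = 1/192
(3j)²=3/77 [(3 4 3; -1 -2 3)], sign=+1
⇒ 4πI² = 54/121
I = (-1)√(54/121/(4π)) = -0.18845135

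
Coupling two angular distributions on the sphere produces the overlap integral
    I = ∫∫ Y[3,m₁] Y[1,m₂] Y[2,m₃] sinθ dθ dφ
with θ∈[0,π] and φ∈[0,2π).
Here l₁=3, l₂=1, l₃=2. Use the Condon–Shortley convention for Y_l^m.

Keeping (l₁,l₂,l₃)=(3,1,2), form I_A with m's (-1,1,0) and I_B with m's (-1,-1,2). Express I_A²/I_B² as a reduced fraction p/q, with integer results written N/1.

6/1

Shared (l₁,l₂,l₃)=(3,1,2): N and (l;000)² cancel in I_A²/I_B².
A: Δ = 2!·4!·0!/7! = 1/105; Racah Σ t=2..2: t=2:+1/8 = 1/8; ⇒ 3j(3 1 2; -1 1 0)² = 2/35, sgn +1
B: Δ = 2!·4!·0!/7! = 1/105; Racah Σ t=0..0: t=0:+1/48 = 1/48; ⇒ 3j(3 1 2; -1 -1 2)² = 1/105, sgn +1
I_A²/I_B² = (2/35)/(1/105) = 6/1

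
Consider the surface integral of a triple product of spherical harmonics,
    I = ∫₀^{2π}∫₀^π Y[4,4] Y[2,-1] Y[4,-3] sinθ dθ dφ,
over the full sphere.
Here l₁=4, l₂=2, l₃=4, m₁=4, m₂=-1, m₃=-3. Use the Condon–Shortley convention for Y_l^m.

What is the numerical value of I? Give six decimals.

m-sum 0 ✓  L=10 even ✓  2≤4≤6 ✓
Π(2lᵢ+1) = 9×5×9 = 405
triangle coeff Δ(4,2,4) = 1/13860
Σ_t [0,2]: t=0:+1/192 t=1:−1/36 t=2:+1/192 = -5/288
(3j)²=20/693 [(4 2 4; 0 0 0)], sign=-1
Σ_t [0,0]: t=0:+1/1440 = 1/1440
(3j)²=7/165 [(4 2 4; 4 -1 -3)], sign=-1
⇒ 4πI² = 60/121
I = (+1)√(60/121/(4π)) = 0.19864517

0.198645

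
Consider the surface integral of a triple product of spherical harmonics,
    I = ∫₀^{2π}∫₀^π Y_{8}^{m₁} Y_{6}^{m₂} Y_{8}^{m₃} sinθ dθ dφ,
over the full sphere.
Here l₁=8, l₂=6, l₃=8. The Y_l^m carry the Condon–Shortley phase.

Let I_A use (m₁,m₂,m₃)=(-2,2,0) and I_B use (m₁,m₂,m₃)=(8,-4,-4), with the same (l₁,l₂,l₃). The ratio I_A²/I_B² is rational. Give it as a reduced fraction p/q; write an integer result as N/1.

Same 8,6,8: normalisation and zero-m 3j drop out of the ratio.
A: Δ: 6! 10! 6! / 23! → 1/13742520792; sum: t=2:+1/2786918400 t=3:−1/130636800 t=4:+1/39813120 t=5:−1/62208000 t=6:+1/597196800 = 143/41803776000; 3j²(8 6 8; -2 2 0) = Δ·Π!·Σ² = 26/7429  (sign +1)
B: Δ: 6! 10! 6! / 23! → 1/13742520792; sum: t=0:+1/125411328000 = 1/125411328000; 3j²(8 6 8; 8 -4 -4) = Δ·Π!·Σ² = 60/7429  (sign +1)
I_A²/I_B² = (26/7429)/(60/7429) = 13/30

13/30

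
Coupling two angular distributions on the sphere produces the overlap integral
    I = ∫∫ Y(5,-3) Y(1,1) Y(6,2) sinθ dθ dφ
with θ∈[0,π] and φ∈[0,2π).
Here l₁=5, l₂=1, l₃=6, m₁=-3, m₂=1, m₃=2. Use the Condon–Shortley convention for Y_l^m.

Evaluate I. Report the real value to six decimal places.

m-sum 0 ✓  L=12 even ✓  4≤6≤6 ✓
Π(2lᵢ+1) = 11×3×13 = 429
triangle coeff Δ(5,1,6) = 1/858
Σ_t [0,0]: t=0:+1/14400 = 1/14400
(3j)²=6/143 [(5 1 6; 0 0 0)], sign=+1
Σ_t [0,0]: t=0:+1/161280 = 1/161280
(3j)²=1/143 [(5 1 6; -3 1 2)], sign=+1
⇒ 4πI² = 18/143
I = (+1)√(18/143/(4π)) = 0.10008369

0.100084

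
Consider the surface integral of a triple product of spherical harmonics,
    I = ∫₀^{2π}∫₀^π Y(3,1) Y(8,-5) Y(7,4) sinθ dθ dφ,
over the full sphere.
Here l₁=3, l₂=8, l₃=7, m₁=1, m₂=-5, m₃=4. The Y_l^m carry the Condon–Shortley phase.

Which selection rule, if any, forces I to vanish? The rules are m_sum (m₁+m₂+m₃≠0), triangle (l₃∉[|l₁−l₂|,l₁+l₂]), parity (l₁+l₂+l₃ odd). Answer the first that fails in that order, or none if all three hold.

none

Σmᵢ = 0  ✓
l₃∈[|l₁−l₂|,l₁+l₂]=[5,11], have l₃=7  ✓
Σlᵢ = 18 ⇒ even  ✓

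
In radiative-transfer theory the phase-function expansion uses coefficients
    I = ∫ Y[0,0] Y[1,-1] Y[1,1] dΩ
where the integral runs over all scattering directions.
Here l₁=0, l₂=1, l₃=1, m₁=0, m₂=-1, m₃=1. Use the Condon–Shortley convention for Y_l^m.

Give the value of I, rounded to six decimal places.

-0.282095

Rules hold: Σm=0, L=2 even, 1≤1≤1.
N = 1·3·3 = 9
Δ = 0!·0!·2!/3! = 1/3
Racah Σ t=0..0: t=0:+1/1 = 1/1
⇒ 3j(0 1 1; 0 0 0)² = 1/3, sgn -1
Racah Σ t=0..0: t=0:+1/2 = 1/2
⇒ 3j(0 1 1; 0 -1 1)² = 1/3, sgn +1
4πI² = N·(3j₀)²·(3jₘ)² = 1/1
I = -1·√(1/4π) = -0.28209479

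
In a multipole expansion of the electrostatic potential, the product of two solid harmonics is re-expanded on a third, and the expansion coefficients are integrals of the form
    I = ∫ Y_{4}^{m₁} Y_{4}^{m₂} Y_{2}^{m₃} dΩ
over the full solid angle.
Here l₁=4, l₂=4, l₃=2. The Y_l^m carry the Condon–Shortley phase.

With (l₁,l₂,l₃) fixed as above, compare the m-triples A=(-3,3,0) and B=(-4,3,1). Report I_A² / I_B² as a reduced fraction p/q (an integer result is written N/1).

l's match ⇒ only the (l;m) 3-j factors differ between A and B.
A: triangle coeff Δ(4,4,2) = 1/13860; Σ_t [5,6]: t=5:−1/480 t=6:+1/720 = -1/1440; (3j)²=7/1980 [(4 4 2; -3 3 0)], sign=-1
B: triangle coeff Δ(4,4,2) = 1/13860; Σ_t [6,6]: t=6:+1/1440 = 1/1440; (3j)²=7/165 [(4 4 2; -4 3 1)], sign=-1
I_A²/I_B² = (7/1980)/(7/165) = 1/12

1/12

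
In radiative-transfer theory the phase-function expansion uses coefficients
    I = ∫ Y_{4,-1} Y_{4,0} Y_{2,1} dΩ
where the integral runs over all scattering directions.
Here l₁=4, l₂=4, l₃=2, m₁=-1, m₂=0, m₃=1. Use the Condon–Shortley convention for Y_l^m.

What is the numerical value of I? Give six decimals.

-0.044869

m-sum 0 ✓  L=10 even ✓  0≤2≤8 ✓
Π(2lᵢ+1) = 9×9×5 = 405
triangle coeff Δ(4,4,2) = 1/13860
Σ_t [2,4]: t=2:+1/192 t=3:−1/36 t=4:+1/192 = -5/288
(3j)²=20/693 [(4 4 2; 0 0 0)], sign=-1
Σ_t [3,4]: t=3:−1/72 t=4:+1/96 = -1/288
(3j)²=1/462 [(4 4 2; -1 0 1)], sign=+1
⇒ 4πI² = 150/5929
I = (-1)√(150/5929/(4π)) = -0.04486937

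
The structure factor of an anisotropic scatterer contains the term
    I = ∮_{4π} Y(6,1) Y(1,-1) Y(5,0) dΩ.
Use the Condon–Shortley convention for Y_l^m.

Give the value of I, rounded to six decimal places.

-0.187239

m-sum 0 ✓  L=12 even ✓  5≤5≤7 ✓
Π(2lᵢ+1) = 13×3×11 = 429
triangle coeff Δ(6,1,5) = 1/858
Σ_t [1,1]: t=1:−1/14400 = -1/14400
(3j)²=6/143 [(6 1 5; 0 0 0)], sign=+1
Σ_t [0,0]: t=0:+1/28800 = 1/28800
(3j)²=7/286 [(6 1 5; 1 -1 0)], sign=-1
⇒ 4πI² = 63/143
I = (-1)√(63/143/(4π)) = -0.18723944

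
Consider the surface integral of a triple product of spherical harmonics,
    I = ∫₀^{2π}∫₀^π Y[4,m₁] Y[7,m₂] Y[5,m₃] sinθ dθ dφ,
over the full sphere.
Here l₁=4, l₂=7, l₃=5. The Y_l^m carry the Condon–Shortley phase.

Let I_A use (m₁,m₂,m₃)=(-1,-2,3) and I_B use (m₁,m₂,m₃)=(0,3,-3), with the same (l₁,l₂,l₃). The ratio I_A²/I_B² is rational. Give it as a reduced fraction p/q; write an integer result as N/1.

26569/5290

Same 4,7,5: normalisation and zero-m 3j drop out of the ratio.
A: Δ: 6! 2! 8! / 17! → 1/6126120; sum: t=3:−1/103680 t=4:+1/241920 t=5:−1/9676800 = -163/29030400; 3j²(4 7 5; -1 -2 3) = Δ·Π!·Σ² = 26569/2042040  (sign -1)
B: Δ: 6! 2! 8! / 17! → 1/6126120; sum: t=2:+1/3870720 t=3:−1/181440 t=4:+1/138240 = 23/11612160; 3j²(4 7 5; 0 3 -3) = Δ·Π!·Σ² = 529/204204  (sign +1)
I_A²/I_B² = (26569/2042040)/(529/204204) = 26569/5290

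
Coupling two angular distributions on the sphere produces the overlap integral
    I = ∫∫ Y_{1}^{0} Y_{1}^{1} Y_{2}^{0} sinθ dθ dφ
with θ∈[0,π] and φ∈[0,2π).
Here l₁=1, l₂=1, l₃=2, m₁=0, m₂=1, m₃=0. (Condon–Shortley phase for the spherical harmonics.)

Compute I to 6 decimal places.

Σmᵢ = 1 ≠ 0, so the φ-integral vanishes; I = 0

0.000000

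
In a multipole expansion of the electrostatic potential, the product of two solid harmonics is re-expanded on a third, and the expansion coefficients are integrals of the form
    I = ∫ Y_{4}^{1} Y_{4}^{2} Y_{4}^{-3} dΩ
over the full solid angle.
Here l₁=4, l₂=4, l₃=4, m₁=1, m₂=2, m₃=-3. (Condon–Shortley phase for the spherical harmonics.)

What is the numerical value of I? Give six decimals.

-0.063661

Checks pass: Σm=0; 12 even; l₃=4∈[0,8].
(2·4+1)(2·4+1)(2·4+1) = 729
Δ: 4! 4! 4! / 13! → 1/450450
sum: t=0:+1/13824 t=1:−1/216 t=2:+1/64 t=3:−1/216 t=4:+1/13824 = 5/768
3j²(4 4 4; 0 0 0) = Δ·Π!·Σ² = 18/1001  (sign +1)
sum: t=2:+1/576 t=3:−1/864 = 1/1728
3j²(4 4 4; 1 2 -3) = Δ·Π!·Σ² = 5/1287  (sign -1)
combine: 4πI² = 729·18/1001·5/1287 = 7290/143143
take √, sign -1: I = -0.06366105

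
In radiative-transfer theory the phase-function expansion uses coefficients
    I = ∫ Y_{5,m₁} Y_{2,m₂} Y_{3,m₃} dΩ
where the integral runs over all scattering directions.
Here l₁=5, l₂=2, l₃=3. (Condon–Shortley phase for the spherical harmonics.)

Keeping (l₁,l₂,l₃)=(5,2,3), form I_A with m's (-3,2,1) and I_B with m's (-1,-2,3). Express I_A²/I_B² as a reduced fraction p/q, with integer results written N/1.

Same 5,2,3: normalisation and zero-m 3j drop out of the ratio.
A: Δ: 4! 6! 0! / 11! → 1/2310; sum: t=4:+1/1152 = 1/1152; 3j²(5 2 3; -3 2 1) = Δ·Π!·Σ² = 1/33  (sign +1)
B: Δ: 4! 6! 0! / 11! → 1/2310; sum: t=0:+1/17280 = 1/17280; 3j²(5 2 3; -1 -2 3) = Δ·Π!·Σ² = 1/2310  (sign +1)
I_A²/I_B² = (1/33)/(1/2310) = 70/1

70/1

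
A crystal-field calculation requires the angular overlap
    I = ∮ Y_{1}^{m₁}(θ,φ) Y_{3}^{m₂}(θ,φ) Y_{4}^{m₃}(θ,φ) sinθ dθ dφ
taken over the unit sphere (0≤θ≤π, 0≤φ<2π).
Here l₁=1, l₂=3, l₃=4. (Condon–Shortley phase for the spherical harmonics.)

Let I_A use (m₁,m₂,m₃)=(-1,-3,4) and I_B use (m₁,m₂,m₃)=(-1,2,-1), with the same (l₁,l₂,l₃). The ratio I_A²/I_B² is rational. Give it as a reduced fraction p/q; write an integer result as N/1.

28/3

Same 1,3,4: normalisation and zero-m 3j drop out of the ratio.
A: Δ: 0! 2! 6! / 9! → 1/252; sum: t=0:+1/1440 = 1/1440; 3j²(1 3 4; -1 -3 4) = Δ·Π!·Σ² = 1/9  (sign +1)
B: Δ: 0! 2! 6! / 9! → 1/252; sum: t=0:+1/240 = 1/240; 3j²(1 3 4; -1 2 -1) = Δ·Π!·Σ² = 1/84  (sign -1)
I_A²/I_B² = (1/9)/(1/84) = 28/3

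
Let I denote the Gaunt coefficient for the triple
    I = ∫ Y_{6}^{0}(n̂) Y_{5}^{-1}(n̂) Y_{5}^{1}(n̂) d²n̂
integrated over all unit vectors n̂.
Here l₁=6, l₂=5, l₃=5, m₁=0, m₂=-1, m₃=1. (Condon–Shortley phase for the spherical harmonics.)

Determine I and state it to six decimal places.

-0.036818

m-sum 0 ✓  L=16 even ✓  1≤5≤11 ✓
Π(2lᵢ+1) = 13×11×11 = 1573
triangle coeff Δ(6,5,5) = 1/28588560
Σ_t [1,5]: t=1:−1/345600 t=2:+1/13824 t=3:−1/5184 t=4:+1/13824 t=5:−1/345600 = -7/129600
(3j)²=80/7293 [(6 5 5; 0 0 0)], sign=+1
Σ_t [0,4]: t=0:+1/12441600 t=1:−1/86400 t=2:+1/9216 t=3:−1/7776 t=4:+1/55296 = -7/518400
(3j)²=12/12155 [(6 5 5; 0 -1 1)], sign=-1
⇒ 4πI² = 64/3757
I = (-1)√(64/3757/(4π)) = -0.03681836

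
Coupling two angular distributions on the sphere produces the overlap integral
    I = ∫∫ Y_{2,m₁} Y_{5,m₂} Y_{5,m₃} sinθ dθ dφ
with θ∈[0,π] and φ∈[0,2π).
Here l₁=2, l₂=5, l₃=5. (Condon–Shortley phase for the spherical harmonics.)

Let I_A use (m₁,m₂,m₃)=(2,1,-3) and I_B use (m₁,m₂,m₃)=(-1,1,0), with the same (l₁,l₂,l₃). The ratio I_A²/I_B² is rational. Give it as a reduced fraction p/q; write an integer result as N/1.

112/5

Shared (l₁,l₂,l₃)=(2,5,5): N and (l;000)² cancel in I_A²/I_B².
A: Δ = 2!·2!·8!/13! = 1/38610; Racah Σ t=0..0: t=0:+1/5760 = 1/5760; ⇒ 3j(2 5 5; 2 1 -3)² = 56/2145, sgn +1
B: Δ = 2!·2!·8!/13! = 1/38610; Racah Σ t=1..2: t=1:−1/1440 t=2:+1/1152 = 1/5760; ⇒ 3j(2 5 5; -1 1 0)² = 1/858, sgn -1
I_A²/I_B² = (56/2145)/(1/858) = 112/5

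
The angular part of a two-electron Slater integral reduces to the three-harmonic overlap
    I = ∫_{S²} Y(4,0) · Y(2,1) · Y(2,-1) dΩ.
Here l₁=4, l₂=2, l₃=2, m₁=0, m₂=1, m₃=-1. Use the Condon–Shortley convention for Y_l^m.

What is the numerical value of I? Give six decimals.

0.161197

Checks pass: Σm=0; 8 even; l₃=2∈[2,6].
(2·4+1)(2·2+1)(2·2+1) = 225
Δ: 4! 4! 0! / 9! → 1/630
sum: t=2:+1/16 = 1/16
3j²(4 2 2; 0 0 0) = Δ·Π!·Σ² = 2/35  (sign +1)
sum: t=3:−1/36 = -1/36
3j²(4 2 2; 0 1 -1) = Δ·Π!·Σ² = 8/315  (sign +1)
combine: 4πI² = 225·2/35·8/315 = 16/49
take √, sign +1: I = 0.16119702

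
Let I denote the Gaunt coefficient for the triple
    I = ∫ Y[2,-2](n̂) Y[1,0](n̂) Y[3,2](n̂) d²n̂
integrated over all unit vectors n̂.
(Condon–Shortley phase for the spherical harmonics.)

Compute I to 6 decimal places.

0.184674

m-sum 0 ✓  L=6 even ✓  1≤3≤3 ✓
Π(2lᵢ+1) = 5×3×7 = 105
triangle coeff Δ(2,1,3) = 1/105
Σ_t [0,0]: t=0:+1/4 = 1/4
(3j)²=3/35 [(2 1 3; 0 0 0)], sign=-1
Σ_t [0,0]: t=0:+1/24 = 1/24
(3j)²=1/21 [(2 1 3; -2 0 2)], sign=-1
⇒ 4πI² = 3/7
I = (+1)√(3/7/(4π)) = 0.18467439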